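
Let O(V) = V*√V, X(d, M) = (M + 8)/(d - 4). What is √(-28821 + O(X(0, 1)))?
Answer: √(-461136 - 54*I)/4 ≈ 0.0099401 - 169.77*I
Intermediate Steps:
X(d, M) = (8 + M)/(-4 + d)
O(V) = V^(3/2)
√(-28821 + O(X(0, 1))) = √(-28821 + ((8 + 1)/(-4 + 0))^(3/2)) = √(-28821 + (9/(-4))^(3/2)) = √(-28821 + (-¼*9)^(3/2)) = √(-28821 + (-9/4)^(3/2)) = √(-28821 - 27*I/8)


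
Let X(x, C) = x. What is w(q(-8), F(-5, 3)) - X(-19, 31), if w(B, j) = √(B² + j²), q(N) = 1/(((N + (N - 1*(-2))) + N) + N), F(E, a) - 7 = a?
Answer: 19 + √90001/30 ≈ 29.000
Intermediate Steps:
F(E, a) = 7 + a
q(N) = 1/(2 + 4*N) (q(N) = 1/(((N + (N + 2)) + N) + N) = 1/(((N + (2 + N)) + N) + N) = 1/(((2 + 2*N) + N) + N) = 1/((2 + 3*N) + N) = 1/(2 + 4*N))
w(q(-8), F(-5, 3)) - X(-19, 31) = √((1/(2*(1 + 2*(-8))))² + (7 + 3)²) - 1*(-19) = √((1/(2*(1 - 16)))² + 10²) + 19 = √(((½)/(-15))² + 100) + 19 = √(((½)*(-1/15))² + 100) + 19 = √((-1/30)² + 100) + 19 = √(1/900 + 100) + 19 = √(90001/900) + 19 = √90001/30 + 19 = 19 + √90001/30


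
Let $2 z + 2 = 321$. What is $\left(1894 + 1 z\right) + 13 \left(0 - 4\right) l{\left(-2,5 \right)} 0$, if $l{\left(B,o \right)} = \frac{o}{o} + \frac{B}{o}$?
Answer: $\frac{4107}{2} \approx 2053.5$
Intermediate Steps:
$z = \frac{319}{2}$ ($z = -1 + \frac{1}{2} \cdot 321 = -1 + \frac{321}{2} = \frac{319}{2} \approx 159.5$)
$l{\left(B,o \right)} = 1 + \frac{B}{o}$
$\left(1894 + 1 z\right) + 13 \left(0 - 4\right) l{\left(-2,5 \right)} 0 = \left(1894 + 1 \cdot \frac{319}{2}\right) + 13 \left(0 - 4\right) \frac{-2 + 5}{5} \cdot 0 = \left(1894 + \frac{319}{2}\right) + 13 \left(- 4 \cdot \frac{1}{5} \cdot 3\right) 0 = \frac{4107}{2} + 13 \left(\left(-4\right) \frac{3}{5}\right) 0 = \frac{4107}{2} + 13 \left(- \frac{12}{5}\right) 0 = \frac{4107}{2} - 0 = \frac{4107}{2} + 0 = \frac{4107}{2}$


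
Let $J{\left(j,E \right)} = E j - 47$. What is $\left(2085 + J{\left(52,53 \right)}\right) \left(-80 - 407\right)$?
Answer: $-2334678$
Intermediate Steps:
$J{\left(j,E \right)} = -47 + E j$
$\left(2085 + J{\left(52,53 \right)}\right) \left(-80 - 407\right) = \left(2085 + \left(-47 + 53 \cdot 52\right)\right) \left(-80 - 407\right) = \left(2085 + \left(-47 + 2756\right)\right) \left(-487\right) = \left(2085 + 2709\right) \left(-487\right) = 4794 \left(-487\right) = -2334678$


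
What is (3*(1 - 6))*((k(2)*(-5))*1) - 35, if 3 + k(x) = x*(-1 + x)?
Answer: -110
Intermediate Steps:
k(x) = -3 + x*(-1 + x)
(3*(1 - 6))*((k(2)*(-5))*1) - 35 = (3*(1 - 6))*(((-3 + 2² - 1*2)*(-5))*1) - 35 = (3*(-5))*(((-3 + 4 - 2)*(-5))*1) - 35 = -15*(-1*(-5)) - 35 = -75 - 35 = -110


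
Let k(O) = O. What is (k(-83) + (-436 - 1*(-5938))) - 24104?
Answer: -18685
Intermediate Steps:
(k(-83) + (-436 - 1*(-5938))) - 24104 = (-83 + (-436 - 1*(-5938))) - 24104 = (-83 + (-436 + 5938)) - 24104 = (-83 + 5502) - 24104 = 5419 - 24104 = -18685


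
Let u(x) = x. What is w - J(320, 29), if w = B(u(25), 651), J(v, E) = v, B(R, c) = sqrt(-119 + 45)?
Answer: -320 + I*sqrt(74) ≈ -320.0 + 8.6023*I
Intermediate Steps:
B(R, c) = I*sqrt(74) (B(R, c) = sqrt(-74) = I*sqrt(74))
w = I*sqrt(74) ≈ 8.6023*I
w - J(320, 29) = I*sqrt(74) - 1*320 = I*sqrt(74) - 320 = -320 + I*sqrt(74)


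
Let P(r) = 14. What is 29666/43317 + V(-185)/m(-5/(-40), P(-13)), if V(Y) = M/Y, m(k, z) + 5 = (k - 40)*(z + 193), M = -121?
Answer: 362580568474/529485566085 ≈ 0.68478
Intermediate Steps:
m(k, z) = -5 + (-40 + k)*(193 + z) (m(k, z) = -5 + (k - 40)*(z + 193) = -5 + (-40 + k)*(193 + z))
V(Y) = -121/Y
29666/43317 + V(-185)/m(-5/(-40), P(-13)) = 29666/43317 + (-121/(-185))/(-7725 - 40*14 + 193*(-5/(-40)) - 5/(-40)*14) = 29666*(1/43317) + (-121*(-1/185))/(-7725 - 560 + 193*(-5*(-1/40)) - 5*(-1/40)*14) = 29666/43317 + 121/(185*(-7725 - 560 + 193*(⅛) + (⅛)*14)) = 29666/43317 + 121/(185*(-7725 - 560 + 193/8 + 7/4)) = 29666/43317 + 121/(185*(-66073/8)) = 29666/43317 + (121/185)*(-8/66073) = 29666/43317 - 968/12223505 = 362580568474/529485566085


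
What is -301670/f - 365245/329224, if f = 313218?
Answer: -106859156245/51559441416 ≈ -2.0725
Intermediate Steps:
-301670/f - 365245/329224 = -301670/313218 - 365245/329224 = -301670*1/313218 - 365245*1/329224 = -150835/156609 - 365245/329224 = -106859156245/51559441416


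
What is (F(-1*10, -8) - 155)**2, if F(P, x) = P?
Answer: 27225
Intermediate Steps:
(F(-1*10, -8) - 155)**2 = (-1*10 - 155)**2 = (-10 - 155)**2 = (-165)**2 = 27225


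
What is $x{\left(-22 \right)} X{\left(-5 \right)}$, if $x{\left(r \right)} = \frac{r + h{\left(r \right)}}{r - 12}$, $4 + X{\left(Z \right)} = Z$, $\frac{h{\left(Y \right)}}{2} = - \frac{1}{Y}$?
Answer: $- \frac{2169}{374} \approx -5.7995$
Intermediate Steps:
$h{\left(Y \right)} = - \frac{2}{Y}$ ($h{\left(Y \right)} = 2 \left(- \frac{1}{Y}\right) = - \frac{2}{Y}$)
$X{\left(Z \right)} = -4 + Z$
$x{\left(r \right)} = \frac{r - \frac{2}{r}}{-12 + r}$ ($x{\left(r \right)} = \frac{r - \frac{2}{r}}{r - 12} = \frac{r - \frac{2}{r}}{-12 + r}$)
$x{\left(-22 \right)} X{\left(-5 \right)} = \frac{-2 + \left(-22\right)^{2}}{\left(-22\right) \left(-12 - 22\right)} \left(-4 - 5\right) = - \frac{-2 + 484}{22 \left(-34\right)} \left(-9\right) = \left(- \frac{1}{22}\right) \left(- \frac{1}{34}\right) 482 \left(-9\right) = \frac{241}{374} \left(-9\right) = - \frac{2169}{374}$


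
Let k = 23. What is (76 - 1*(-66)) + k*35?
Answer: 947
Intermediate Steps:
(76 - 1*(-66)) + k*35 = (76 - 1*(-66)) + 23*35 = (76 + 66) + 805 = 142 + 805 = 947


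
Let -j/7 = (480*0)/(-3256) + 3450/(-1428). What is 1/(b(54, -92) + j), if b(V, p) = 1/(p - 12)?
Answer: 1768/29883 ≈ 0.059164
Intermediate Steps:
b(V, p) = 1/(-12 + p)
j = 575/34 (j = -7*((480*0)/(-3256) + 3450/(-1428)) = -7*(0*(-1/3256) + 3450*(-1/1428)) = -7*(0 - 575/238) = -7*(-575/238) = 575/34 ≈ 16.912)
1/(b(54, -92) + j) = 1/(1/(-12 - 92) + 575/34) = 1/(1/(-104) + 575/34) = 1/(-1/104 + 575/34) = 1/(29883/1768) = 1768/29883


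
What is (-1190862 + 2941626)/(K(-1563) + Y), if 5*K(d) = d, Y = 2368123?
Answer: 2188455/2959763 ≈ 0.73940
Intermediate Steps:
K(d) = d/5
(-1190862 + 2941626)/(K(-1563) + Y) = (-1190862 + 2941626)/((⅕)*(-1563) + 2368123) = 1750764/(-1563/5 + 2368123) = 1750764/(11839052/5) = 1750764*(5/11839052) = 2188455/2959763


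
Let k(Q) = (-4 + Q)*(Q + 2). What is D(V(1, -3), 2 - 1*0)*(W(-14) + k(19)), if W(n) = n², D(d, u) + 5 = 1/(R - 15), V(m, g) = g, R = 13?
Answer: -5621/2 ≈ -2810.5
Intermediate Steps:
k(Q) = (-4 + Q)*(2 + Q)
D(d, u) = -11/2 (D(d, u) = -5 + 1/(13 - 15) = -5 + 1/(-2) = -5 - ½ = -11/2)
D(V(1, -3), 2 - 1*0)*(W(-14) + k(19)) = -11*((-14)² + (-8 + 19² - 2*19))/2 = -11*(196 + (-8 + 361 - 38))/2 = -11*(196 + 315)/2 = -11/2*511 = -5621/2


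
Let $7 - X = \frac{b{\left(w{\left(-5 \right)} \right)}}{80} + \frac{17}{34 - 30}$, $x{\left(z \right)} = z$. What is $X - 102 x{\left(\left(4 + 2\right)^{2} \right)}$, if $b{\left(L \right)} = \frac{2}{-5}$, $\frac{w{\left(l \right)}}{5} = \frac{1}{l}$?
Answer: $- \frac{733849}{200} \approx -3669.2$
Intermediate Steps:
$w{\left(l \right)} = \frac{5}{l}$
$b{\left(L \right)} = - \frac{2}{5}$ ($b{\left(L \right)} = 2 \left(- \frac{1}{5}\right) = - \frac{2}{5}$)
$X = \frac{551}{200}$ ($X = 7 - \left(- \frac{2}{5 \cdot 80} + \frac{17}{34 - 30}\right) = 7 - \left(\left(- \frac{2}{5}\right) \frac{1}{80} + \frac{17}{34 - 30}\right) = 7 - \left(- \frac{1}{200} + \frac{17}{4}\right) = 7 - \frac{849}{200} = \frac{551}{200} \approx 2.755$)
$X - 102 x{\left(\left(4 + 2\right)^{2} \right)} = \frac{551}{200} - 102 \left(4 + 2\right)^{2} = \frac{551}{200} - 102 \cdot 6^{2} = \frac{551}{200} - 3672 = - \frac{733849}{200}$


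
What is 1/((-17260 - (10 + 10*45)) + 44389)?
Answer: 1/26669 ≈ 3.7497e-5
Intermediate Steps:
1/((-17260 - (10 + 10*45)) + 44389) = 1/((-17260 - (10 + 450)) + 44389) = 1/((-17260 - 1*460) + 44389) = 1/((-17260 - 460) + 44389) = 1/(-17720 + 44389) = 1/26669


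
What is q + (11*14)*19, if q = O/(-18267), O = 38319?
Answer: 17803641/6089 ≈ 2923.9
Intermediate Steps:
q = -12773/6089 (q = 38319/(-18267) = 38319*(-1/18267) = -12773/6089 ≈ -2.0977)
q + (11*14)*19 = -12773/6089 + (11*14)*19 = -12773/6089 + 154*19 = -12773/6089 + 2926 = 17803641/6089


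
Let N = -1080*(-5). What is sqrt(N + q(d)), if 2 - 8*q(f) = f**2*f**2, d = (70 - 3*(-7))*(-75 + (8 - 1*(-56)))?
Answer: I*sqrt(2008011921598)/4 ≈ 3.5426e+5*I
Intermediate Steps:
N = 5400
d = -1001 (d = (70 + 21)*(-75 + (8 + 56)) = 91*(-75 + 64) = 91*(-11) = -1001)
q(f) = 1/4 - f**4/8 (q(f) = 1/4 - f**2*f**2/8 = 1/4 - f**4/8)
sqrt(N + q(d)) = sqrt(5400 + (1/4 - 1/8*(-1001)**4)) = sqrt(5400 + (1/4 - 1/8*1004006004001)) = sqrt(5400 + (1/4 - 1004006004001/8)) = sqrt(5400 - 1004006003999/8) = sqrt(-1004005960799/8) = I*sqrt(2008011921598)/4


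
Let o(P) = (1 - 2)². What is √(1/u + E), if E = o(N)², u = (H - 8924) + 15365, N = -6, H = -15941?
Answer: √902405/950 ≈ 0.99995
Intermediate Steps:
o(P) = 1 (o(P) = (-1)² = 1)
u = -9500 (u = (-15941 - 8924) + 15365 = -24865 + 15365 = -9500)
E = 1 (E = 1² = 1)
√(1/u + E) = √(1/(-9500) + 1) = √(-1/9500 + 1) = √(9499/9500) = √902405/950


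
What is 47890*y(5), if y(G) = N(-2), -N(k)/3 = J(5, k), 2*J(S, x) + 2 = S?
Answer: -215505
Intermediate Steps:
J(S, x) = -1 + S/2
N(k) = -9/2 (N(k) = -3*(-1 + (1/2)*5) = -3*(-1 + 5/2) = -3*3/2 = -9/2)
y(G) = -9/2
47890*y(5) = 47890*(-9/2) = -215505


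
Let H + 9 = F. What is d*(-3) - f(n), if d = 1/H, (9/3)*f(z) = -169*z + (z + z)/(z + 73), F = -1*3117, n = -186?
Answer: -1233871683/117746 ≈ -10479.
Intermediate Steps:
F = -3117
f(z) = -169*z/3 + 2*z/(3*(73 + z)) (f(z) = (-169*z + (z + z)/(z + 73))/3 = (-169*z + (2*z)/(73 + z))/3 = (-169*z + 2*z/(73 + z))/3 = -169*z/3 + 2*z/(3*(73 + z)))
H = -3126 (H = -9 - 3117 = -3126)
d = -1/3126 (d = 1/(-3126) = -1/3126 ≈ -0.00031990)
d*(-3) - f(n) = -1/3126*(-3) - (-1)*(-186)*(12335 + 169*(-186))/(219 + 3*(-186)) = 1/1042 - (-1)*(-186)*(12335 - 31434)/(219 - 558) = 1/1042 - (-1)*(-186)*(-19099)/(-339) = 1/1042 - (-1)*(-186)*(-1)*(-19099)/339 = 1/1042 - 1*1184138/113 = 1/1042 - 1184138/113 = -1233871683/117746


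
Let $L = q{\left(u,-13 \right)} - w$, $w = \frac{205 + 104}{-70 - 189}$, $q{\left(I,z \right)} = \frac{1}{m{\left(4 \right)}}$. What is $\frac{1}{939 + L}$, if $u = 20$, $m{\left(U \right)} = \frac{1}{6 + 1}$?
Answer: $\frac{259}{245323} \approx 0.0010558$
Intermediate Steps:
$m{\left(U \right)} = \frac{1}{7}$
$q{\left(I,z \right)} = 7$ ($q{\left(I,z \right)} = \frac{1}{\frac{1}{7}} = 7$)
$w = - \frac{309}{259}$ ($w = \frac{309}{-259} = 309 \left(- \frac{1}{259}\right) = - \frac{309}{259} \approx -1.1931$)
$L = \frac{2122}{259}$ ($L = 7 - - \frac{309}{259} = 7 + \frac{309}{259} = \frac{2122}{259} \approx 8.1931$)
$\frac{1}{939 + L} = \frac{1}{939 + \frac{2122}{259}} = \frac{1}{\frac{245323}{259}} = \frac{259}{245323}$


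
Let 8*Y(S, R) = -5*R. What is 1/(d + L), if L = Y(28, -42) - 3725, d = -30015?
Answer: -4/134855 ≈ -2.9661e-5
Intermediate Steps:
Y(S, R) = -5*R/8 (Y(S, R) = (-5*R)/8 = -5*R/8)
L = -14795/4 (L = -5/8*(-42) - 3725 = 105/4 - 3725 = -14795/4 ≈ -3698.8)
1/(d + L) = 1/(-30015 - 14795/4) = 1/(-134855/4) = -4/134855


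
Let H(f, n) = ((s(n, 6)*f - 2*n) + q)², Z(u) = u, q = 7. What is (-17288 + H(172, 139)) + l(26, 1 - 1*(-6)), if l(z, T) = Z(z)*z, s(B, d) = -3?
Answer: 602757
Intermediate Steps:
H(f, n) = (7 - 3*f - 2*n)² (H(f, n) = ((-3*f - 2*n) + 7)² = (7 - 3*f - 2*n)²)
l(z, T) = z² (l(z, T) = z*z = z²)
(-17288 + H(172, 139)) + l(26, 1 - 1*(-6)) = (-17288 + (7 - 3*172 - 2*139)²) + 26² = (-17288 + (7 - 516 - 278)²) + 676 = (-17288 + (-787)²) + 676 = (-17288 + 619369) + 676 = 602081 + 676 = 602757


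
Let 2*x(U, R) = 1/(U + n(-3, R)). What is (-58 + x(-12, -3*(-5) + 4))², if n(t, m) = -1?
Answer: 2277081/676 ≈ 3368.5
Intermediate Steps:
x(U, R) = 1/(2*(-1 + U)) (x(U, R) = 1/(2*(U - 1)) = 1/(2*(-1 + U)))
(-58 + x(-12, -3*(-5) + 4))² = (-58 + 1/(2*(-1 - 12)))² = (-58 + (½)/(-13))² = (-58 + (½)*(-1/13))² = (-58 - 1/26)² = (-1509/26)² = 2277081/676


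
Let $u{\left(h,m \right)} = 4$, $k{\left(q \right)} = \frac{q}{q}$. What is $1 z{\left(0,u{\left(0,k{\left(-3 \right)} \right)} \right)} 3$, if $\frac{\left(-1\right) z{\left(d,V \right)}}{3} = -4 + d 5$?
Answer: $36$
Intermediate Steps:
$k{\left(q \right)} = 1$
$z{\left(d,V \right)} = 12 - 15 d$ ($z{\left(d,V \right)} = - 3 \left(-4 + d 5\right) = - 3 \left(-4 + 5 d\right) = 12 - 15 d$)
$1 z{\left(0,u{\left(0,k{\left(-3 \right)} \right)} \right)} 3 = 1 \left(12 - 0\right) 3 = 1 \left(12 + 0\right) 3 = 1 \cdot 12 \cdot 3 = 12 \cdot 3 = 36$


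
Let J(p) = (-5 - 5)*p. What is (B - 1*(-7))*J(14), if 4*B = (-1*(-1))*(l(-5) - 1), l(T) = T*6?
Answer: 105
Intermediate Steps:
l(T) = 6*T
B = -31/4 (B = ((-1*(-1))*(6*(-5) - 1))/4 = (1*(-30 - 1))/4 = (1*(-31))/4 = (¼)*(-31) = -31/4 ≈ -7.7500)
J(p) = -10*p
(B - 1*(-7))*J(14) = (-31/4 - 1*(-7))*(-10*14) = (-31/4 + 7)*(-140) = -¾*(-140) = 105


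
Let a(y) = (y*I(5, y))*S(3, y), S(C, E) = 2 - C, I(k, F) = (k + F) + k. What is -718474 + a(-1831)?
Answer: -4052725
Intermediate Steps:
I(k, F) = F + 2*k (I(k, F) = (F + k) + k = F + 2*k)
a(y) = -y*(10 + y) (a(y) = (y*(y + 2*5))*(2 - 1*3) = (y*(y + 10))*(2 - 3) = (y*(10 + y))*(-1) = -y*(10 + y))
-718474 + a(-1831) = -718474 - 1*(-1831)*(10 - 1831) = -718474 - 1*(-1831)*(-1821) = -718474 - 3334251 = -4052725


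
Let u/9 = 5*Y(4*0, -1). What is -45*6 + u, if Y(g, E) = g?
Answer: -270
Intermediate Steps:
u = 0 (u = 9*(5*(4*0)) = 9*(5*0) = 9*0 = 0)
-45*6 + u = -45*6 + 0 = -270 + 0 = -270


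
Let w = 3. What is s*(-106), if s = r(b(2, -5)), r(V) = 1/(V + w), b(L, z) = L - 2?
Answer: -106/3 ≈ -35.333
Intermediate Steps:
b(L, z) = -2 + L
r(V) = 1/(3 + V) (r(V) = 1/(V + 3) = 1/(3 + V))
s = ⅓ (s = 1/(3 + (-2 + 2)) = 1/(3 + 0) = 1/3 = ⅓ ≈ 0.33333)
s*(-106) = (⅓)*(-106) = -106/3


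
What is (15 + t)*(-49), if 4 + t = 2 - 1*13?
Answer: 0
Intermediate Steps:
t = -15 (t = -4 + (2 - 1*13) = -4 + (2 - 13) = -4 - 11 = -15)
(15 + t)*(-49) = (15 - 15)*(-49) = 0*(-49) = 0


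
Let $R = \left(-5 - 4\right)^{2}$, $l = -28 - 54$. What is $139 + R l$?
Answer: $-6503$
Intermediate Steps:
$l = -82$
$R = 81$ ($R = \left(-9\right)^{2} = 81$)
$139 + R l = 139 + 81 \left(-82\right) = 139 - 6642 = -6503$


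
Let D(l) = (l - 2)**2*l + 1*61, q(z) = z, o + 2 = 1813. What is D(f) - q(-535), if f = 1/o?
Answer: 3539999651317/5939574731 ≈ 596.00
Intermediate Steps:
o = 1811 (o = -2 + 1813 = 1811)
f = 1/1811 ≈ 0.00055218
D(l) = 61 + l*(-2 + l)**2 (D(l) = (-2 + l)**2*l + 61 = l*(-2 + l)**2 + 61 = 61 + l*(-2 + l)**2)
D(f) - q(-535) = (61 + (-2 + 1/1811)**2/1811) - 1*(-535) = (61 + (-3621/1811)**2/1811) + 535 = (61 + (1/1811)*(13111641/3279721)) + 535 = (61 + 13111641/5939574731) + 535 = 362327170232/5939574731 + 535 = 3539999651317/5939574731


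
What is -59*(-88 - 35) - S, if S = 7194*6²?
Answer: -251727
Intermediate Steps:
S = 258984 (S = 7194*36 = 258984)
-59*(-88 - 35) - S = -59*(-88 - 35) - 1*258984 = -59*(-123) - 258984 = 7257 - 258984 = -251727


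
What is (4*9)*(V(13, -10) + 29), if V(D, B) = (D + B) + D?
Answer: 1620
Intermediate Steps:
V(D, B) = B + 2*D (V(D, B) = (B + D) + D = B + 2*D)
(4*9)*(V(13, -10) + 29) = (4*9)*((-10 + 2*13) + 29) = 36*((-10 + 26) + 29) = 36*(16 + 29) = 36*45 = 1620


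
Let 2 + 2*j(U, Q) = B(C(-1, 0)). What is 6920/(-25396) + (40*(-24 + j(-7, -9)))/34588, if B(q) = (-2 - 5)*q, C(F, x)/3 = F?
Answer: -15879915/54899803 ≈ -0.28925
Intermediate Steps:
C(F, x) = 3*F
B(q) = -7*q
j(U, Q) = 19/2 (j(U, Q) = -1 + (-21*(-1))/2 = -1 + (-7*(-3))/2 = -1 + (½)*21 = -1 + 21/2 = 19/2)
6920/(-25396) + (40*(-24 + j(-7, -9)))/34588 = 6920/(-25396) + (40*(-24 + 19/2))/34588 = 6920*(-1/25396) + (40*(-29/2))*(1/34588) = -1730/6349 - 580*1/34588 = -1730/6349 - 145/8647 = -15879915/54899803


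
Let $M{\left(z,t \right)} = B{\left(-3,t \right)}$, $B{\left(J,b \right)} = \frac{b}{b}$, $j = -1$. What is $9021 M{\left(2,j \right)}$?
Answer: $9021$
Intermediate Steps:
$B{\left(J,b \right)} = 1$
$M{\left(z,t \right)} = 1$
$9021 M{\left(2,j \right)} = 9021 \cdot 1 = 9021$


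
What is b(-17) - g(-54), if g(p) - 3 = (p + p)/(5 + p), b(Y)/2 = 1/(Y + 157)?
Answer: -2543/490 ≈ -5.1898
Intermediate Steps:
b(Y) = 2/(157 + Y) (b(Y) = 2/(Y + 157) = 2/(157 + Y))
g(p) = 3 + 2*p/(5 + p) (g(p) = 3 + (p + p)/(5 + p) = 3 + (2*p)/(5 + p) = 3 + 2*p/(5 + p))
b(-17) - g(-54) = 2/(157 - 17) - 5*(3 - 54)/(5 - 54) = 2/140 - 5*(-51)/(-49) = 2*(1/140) - 5*(-1)*(-51)/49 = 1/70 - 1*255/49 = 1/70 - 255/49 = -2543/490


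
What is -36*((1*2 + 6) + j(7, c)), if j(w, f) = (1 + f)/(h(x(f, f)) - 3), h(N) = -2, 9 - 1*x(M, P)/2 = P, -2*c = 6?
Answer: -1512/5 ≈ -302.40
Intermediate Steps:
c = -3 (c = -1/2*6 = -3)
x(M, P) = 18 - 2*P
j(w, f) = -1/5 - f/5 (j(w, f) = (1 + f)/(-2 - 3) = (1 + f)/(-5) = (1 + f)*(-1/5) = -1/5 - f/5)
-36*((1*2 + 6) + j(7, c)) = -36*((1*2 + 6) + (-1/5 - 1/5*(-3))) = -36*((2 + 6) + (-1/5 + 3/5)) = -36*(8 + 2/5) = -36*42/5 = -1512/5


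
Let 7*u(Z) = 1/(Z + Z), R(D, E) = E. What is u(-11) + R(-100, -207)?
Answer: -31879/154 ≈ -207.01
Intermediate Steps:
u(Z) = 1/(14*Z) (u(Z) = 1/(7*(Z + Z)) = 1/(7*((2*Z))) = (1/(2*Z))/7 = 1/(14*Z))
u(-11) + R(-100, -207) = (1/14)/(-11) - 207 = (1/14)*(-1/11) - 207 = -1/154 - 207 = -31879/154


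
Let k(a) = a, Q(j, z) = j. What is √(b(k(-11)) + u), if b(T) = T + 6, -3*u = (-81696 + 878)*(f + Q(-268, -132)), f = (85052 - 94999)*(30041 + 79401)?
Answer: I*√263940235172313/3 ≈ 5.4154e+6*I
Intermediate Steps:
f = -1088619574 (f = -9947*109442 = -1088619574)
u = -87980078390756/3 (u = -(-81696 + 878)*(-1088619574 - 268)/3 = -(-80818)*(-1088619842)/3 = -⅓*87980078390756 = -87980078390756/3 ≈ -2.9327e+13)
b(T) = 6 + T
√(b(k(-11)) + u) = √((6 - 11) - 87980078390756/3) = √(-5 - 87980078390756/3) = √(-87980078390771/3) = I*√263940235172313/3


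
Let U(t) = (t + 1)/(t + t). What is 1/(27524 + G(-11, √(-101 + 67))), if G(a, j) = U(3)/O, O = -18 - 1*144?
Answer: 243/6688331 ≈ 3.6332e-5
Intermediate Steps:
O = -162 (O = -18 - 144 = -162)
U(t) = (1 + t)/(2*t) (U(t) = (1 + t)/((2*t)) = (1 + t)*(1/(2*t)) = (1 + t)/(2*t))
G(a, j) = -1/243 (G(a, j) = ((½)*(1 + 3)/3)/(-162) = ((½)*(⅓)*4)*(-1/162) = (⅔)*(-1/162) = -1/243)
1/(27524 + G(-11, √(-101 + 67))) = 1/(27524 - 1/243) = 1/(6688331/243) = 243/6688331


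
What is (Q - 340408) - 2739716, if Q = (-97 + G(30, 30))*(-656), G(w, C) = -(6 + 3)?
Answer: -3010588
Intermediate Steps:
G(w, C) = -9 (G(w, C) = -1*9 = -9)
Q = 69536 (Q = (-97 - 9)*(-656) = -106*(-656) = 69536)
(Q - 340408) - 2739716 = (69536 - 340408) - 2739716 = -270872 - 2739716 = -3010588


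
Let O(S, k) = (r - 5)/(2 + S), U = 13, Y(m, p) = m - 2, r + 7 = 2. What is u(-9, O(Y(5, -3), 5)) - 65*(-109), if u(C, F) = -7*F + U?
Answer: 7112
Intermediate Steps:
r = -5 (r = -7 + 2 = -5)
Y(m, p) = -2 + m
O(S, k) = -10/(2 + S) (O(S, k) = (-5 - 5)/(2 + S) = -10/(2 + S))
u(C, F) = 13 - 7*F (u(C, F) = -7*F + 13 = 13 - 7*F)
u(-9, O(Y(5, -3), 5)) - 65*(-109) = (13 - (-70)/(2 + (-2 + 5))) - 65*(-109) = (13 - (-70)/(2 + 3)) + 7085 = (13 - (-70)/5) + 7085 = (13 - 7*(-2)) + 7085 = (13 + 14) + 7085 = 27 + 7085 = 7112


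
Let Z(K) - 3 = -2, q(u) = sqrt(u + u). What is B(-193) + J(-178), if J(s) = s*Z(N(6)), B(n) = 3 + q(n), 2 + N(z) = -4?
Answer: -175 + I*sqrt(386) ≈ -175.0 + 19.647*I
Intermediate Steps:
q(u) = sqrt(2)*sqrt(u) (q(u) = sqrt(2*u) = sqrt(2)*sqrt(u))
N(z) = -6 (N(z) = -2 - 4 = -6)
Z(K) = 1 (Z(K) = 3 - 2 = 1)
B(n) = 3 + sqrt(2)*sqrt(n)
J(s) = s (J(s) = s*1 = s)
B(-193) + J(-178) = (3 + sqrt(2)*sqrt(-193)) - 178 = (3 + sqrt(2)*(I*sqrt(193))) - 178 = (3 + I*sqrt(386)) - 178 = -175 + I*sqrt(386)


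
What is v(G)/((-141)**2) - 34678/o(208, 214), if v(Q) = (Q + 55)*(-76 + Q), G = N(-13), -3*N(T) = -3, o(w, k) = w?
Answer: -115051153/689208 ≈ -166.93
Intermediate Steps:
N(T) = 1 (N(T) = -1/3*(-3) = 1)
G = 1
v(Q) = (-76 + Q)*(55 + Q) (v(Q) = (55 + Q)*(-76 + Q) = (-76 + Q)*(55 + Q))
v(G)/((-141)**2) - 34678/o(208, 214) = (-4180 + 1**2 - 21*1)/((-141)**2) - 34678/208 = (-4180 + 1 - 21)/19881 - 34678*1/208 = -4200*1/19881 - 17339/104 = -1400/6627 - 17339/104 = -115051153/689208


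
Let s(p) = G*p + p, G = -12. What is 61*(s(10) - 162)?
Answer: -16592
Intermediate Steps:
s(p) = -11*p (s(p) = -12*p + p = -11*p)
61*(s(10) - 162) = 61*(-11*10 - 162) = 61*(-110 - 162) = 61*(-272) = -16592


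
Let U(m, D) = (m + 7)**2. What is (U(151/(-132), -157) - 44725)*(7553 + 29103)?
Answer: -1783980785461/1089 ≈ -1.6382e+9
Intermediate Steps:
U(m, D) = (7 + m)**2
(U(151/(-132), -157) - 44725)*(7553 + 29103) = ((7 + 151/(-132))**2 - 44725)*(7553 + 29103) = ((7 + 151*(-1/132))**2 - 44725)*36656 = ((7 - 151/132)**2 - 44725)*36656 = ((773/132)**2 - 44725)*36656 = (597529/17424 - 44725)*36656 = -778690871/17424*36656 = -1783980785461/1089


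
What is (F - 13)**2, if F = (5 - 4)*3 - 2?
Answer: 144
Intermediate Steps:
F = 1 (F = 1*3 - 2 = 3 - 2 = 1)
(F - 13)**2 = (1 - 13)**2 = (-12)**2 = 144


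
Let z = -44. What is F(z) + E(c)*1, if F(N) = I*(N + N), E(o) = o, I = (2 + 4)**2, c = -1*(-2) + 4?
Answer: -3162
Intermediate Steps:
c = 6 (c = 2 + 4 = 6)
I = 36 (I = 6**2 = 36)
F(N) = 72*N (F(N) = 36*(N + N) = 36*(2*N) = 72*N)
F(z) + E(c)*1 = 72*(-44) + 6*1 = -3168 + 6 = -3162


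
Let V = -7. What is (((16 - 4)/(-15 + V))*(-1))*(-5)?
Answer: -30/11 ≈ -2.7273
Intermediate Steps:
(((16 - 4)/(-15 + V))*(-1))*(-5) = (((16 - 4)/(-15 - 7))*(-1))*(-5) = ((12/(-22))*(-1))*(-5) = ((12*(-1/22))*(-1))*(-5) = -6/11*(-1)*(-5) = (6/11)*(-5) = -30/11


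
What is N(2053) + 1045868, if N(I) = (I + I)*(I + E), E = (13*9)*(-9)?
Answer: 5151868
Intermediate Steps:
E = -1053 (E = 117*(-9) = -1053)
N(I) = 2*I*(-1053 + I) (N(I) = (I + I)*(I - 1053) = (2*I)*(-1053 + I) = 2*I*(-1053 + I))
N(2053) + 1045868 = 2*2053*(-1053 + 2053) + 1045868 = 2*2053*1000 + 1045868 = 4106000 + 1045868 = 5151868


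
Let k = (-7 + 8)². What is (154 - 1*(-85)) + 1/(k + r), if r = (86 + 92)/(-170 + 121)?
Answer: 30782/129 ≈ 238.62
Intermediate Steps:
k = 1 (k = 1² = 1)
r = -178/49 (r = 178/(-49) = 178*(-1/49) = -178/49 ≈ -3.6327)
(154 - 1*(-85)) + 1/(k + r) = (154 - 1*(-85)) + 1/(1 - 178/49) = (154 + 85) + 1/(-129/49) = 239 - 49/129 = 30782/129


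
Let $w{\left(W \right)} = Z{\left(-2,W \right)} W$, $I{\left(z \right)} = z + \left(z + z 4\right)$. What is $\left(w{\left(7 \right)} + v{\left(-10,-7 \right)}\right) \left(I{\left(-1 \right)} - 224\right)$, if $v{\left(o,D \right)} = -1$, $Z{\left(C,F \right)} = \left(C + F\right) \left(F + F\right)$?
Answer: $-112470$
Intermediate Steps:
$Z{\left(C,F \right)} = 2 F \left(C + F\right)$ ($Z{\left(C,F \right)} = \left(C + F\right) 2 F = 2 F \left(C + F\right)$)
$I{\left(z \right)} = 6 z$ ($I{\left(z \right)} = z + \left(z + 4 z\right) = z + 5 z = 6 z$)
$w{\left(W \right)} = 2 W^{2} \left(-2 + W\right)$ ($w{\left(W \right)} = 2 W \left(-2 + W\right) W = 2 W^{2} \left(-2 + W\right)$)
$\left(w{\left(7 \right)} + v{\left(-10,-7 \right)}\right) \left(I{\left(-1 \right)} - 224\right) = \left(2 \cdot 7^{2} \left(-2 + 7\right) - 1\right) \left(6 \left(-1\right) - 224\right) = \left(2 \cdot 49 \cdot 5 - 1\right) \left(-6 - 224\right) = \left(490 - 1\right) \left(-230\right) = 489 \left(-230\right) = -112470$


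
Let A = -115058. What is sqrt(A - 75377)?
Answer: I*sqrt(190435) ≈ 436.39*I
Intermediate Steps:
sqrt(A - 75377) = sqrt(-115058 - 75377) = sqrt(-190435) = I*sqrt(190435)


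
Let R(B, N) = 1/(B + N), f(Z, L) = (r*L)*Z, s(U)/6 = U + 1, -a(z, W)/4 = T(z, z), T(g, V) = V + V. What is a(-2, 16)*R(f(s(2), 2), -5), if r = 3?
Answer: 16/103 ≈ 0.15534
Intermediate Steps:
T(g, V) = 2*V
a(z, W) = -8*z
s(U) = 6 + 6*U (s(U) = 6*(U + 1) = 6*(1 + U) = 6 + 6*U)
f(Z, L) = 3*L*Z (f(Z, L) = (3*L)*Z = 3*L*Z)
a(-2, 16)*R(f(s(2), 2), -5) = (-8*(-2))/(3*2*(6 + 6*2) - 5) = 16/(3*2*(6 + 12) - 5) = 16/(3*2*18 - 5) = 16/(108 - 5) = 16/103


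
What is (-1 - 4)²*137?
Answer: 3425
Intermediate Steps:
(-1 - 4)²*137 = (-5)²*137 = 25*137 = 3425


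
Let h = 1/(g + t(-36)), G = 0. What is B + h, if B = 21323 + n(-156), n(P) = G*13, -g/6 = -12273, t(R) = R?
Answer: 1569415447/73602 ≈ 21323.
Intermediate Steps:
g = 73638 (g = -6*(-12273) = 73638)
n(P) = 0 (n(P) = 0*13 = 0)
h = 1/73602 (h = 1/(73638 - 36) = 1/73602 ≈ 1.3587e-5)
B = 21323 (B = 21323 + 0 = 21323)
B + h = 21323 + 1/73602 = 1569415447/73602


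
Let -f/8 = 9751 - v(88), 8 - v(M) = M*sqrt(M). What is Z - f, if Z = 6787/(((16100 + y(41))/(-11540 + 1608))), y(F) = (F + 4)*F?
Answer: 1331296596/17945 + 1408*sqrt(22) ≈ 80792.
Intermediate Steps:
v(M) = 8 - M**(3/2) (v(M) = 8 - M*sqrt(M) = 8 - M**(3/2))
y(F) = F*(4 + F) (y(F) = (4 + F)*F = F*(4 + F))
f = -77944 - 1408*sqrt(22) (f = -8*(9751 - (8 - 88**(3/2))) = -8*(9751 - (8 - 176*sqrt(22))) = -8*(9751 + (-8 + 176*sqrt(22))) = -8*(9743 + 176*sqrt(22)) = -77944 - 1408*sqrt(22) ≈ -84548.)
Z = -67408484/17945 (Z = 6787/(((16100 + 41*(4 + 41))/(-11540 + 1608))) = 6787/(((16100 + 41*45)/(-9932))) = 6787/(((16100 + 1845)*(-1/9932))) = 6787/((17945*(-1/9932))) = 6787/(-17945/9932) = 6787*(-9932/17945) = -67408484/17945 ≈ -3756.4)
Z - f = -67408484/17945 - (-77944 - 1408*sqrt(22)) = -67408484/17945 + (77944 + 1408*sqrt(22)) = 1331296596/17945 + 1408*sqrt(22)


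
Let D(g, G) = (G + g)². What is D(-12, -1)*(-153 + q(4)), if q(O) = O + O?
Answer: -24505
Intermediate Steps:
q(O) = 2*O
D(-12, -1)*(-153 + q(4)) = (-1 - 12)²*(-153 + 2*4) = (-13)²*(-153 + 8) = 169*(-145) = -24505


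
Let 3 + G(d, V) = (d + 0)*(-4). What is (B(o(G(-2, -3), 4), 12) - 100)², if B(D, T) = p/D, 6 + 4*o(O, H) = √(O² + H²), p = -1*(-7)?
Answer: 142368/25 - 18592*√41/25 ≈ 932.84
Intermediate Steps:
G(d, V) = -3 - 4*d (G(d, V) = -3 + (d + 0)*(-4) = -3 + d*(-4) = -3 - 4*d)
p = 7
o(O, H) = -3/2 + √(H² + O²)/4 (o(O, H) = -3/2 + √(O² + H²)/4 = -3/2 + √(H² + O²)/4)
B(D, T) = 7/D
(B(o(G(-2, -3), 4), 12) - 100)² = (7/(-3/2 + √(4² + (-3 - 4*(-2))²)/4) - 100)² = (7/(-3/2 + √(16 + (-3 + 8)²)/4) - 100)² = (7/(-3/2 + √(16 + 5²)/4) - 100)² = (7/(-3/2 + √(16 + 25)/4) - 100)² = (7/(-3/2 + √41/4) - 100)² = (-100 + 7/(-3/2 + √41/4))²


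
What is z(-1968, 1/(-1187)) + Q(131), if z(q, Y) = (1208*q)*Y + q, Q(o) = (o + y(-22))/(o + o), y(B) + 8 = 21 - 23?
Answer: 10971563/310994 ≈ 35.279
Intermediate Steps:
y(B) = -10 (y(B) = -8 + (21 - 23) = -8 - 2 = -10)
Q(o) = (-10 + o)/(2*o) (Q(o) = (o - 10)/(o + o) = (-10 + o)/((2*o)) = (-10 + o)*(1/(2*o)) = (-10 + o)/(2*o))
z(q, Y) = q + 1208*Y*q (z(q, Y) = 1208*Y*q + q = q + 1208*Y*q)
z(-1968, 1/(-1187)) + Q(131) = -1968*(1 + 1208/(-1187)) + (1/2)*(-10 + 131)/131 = -1968*(1 + 1208*(-1/1187)) + (1/2)*(1/131)*121 = -1968*(1 - 1208/1187) + 121/262 = -1968*(-21/1187) + 121/262 = 41328/1187 + 121/262 = 10971563/310994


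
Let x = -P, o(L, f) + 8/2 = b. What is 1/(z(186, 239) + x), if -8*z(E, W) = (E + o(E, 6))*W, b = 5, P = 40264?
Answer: -8/366805 ≈ -2.1810e-5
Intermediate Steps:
o(L, f) = 1 (o(L, f) = -4 + 5 = 1)
x = -40264 (x = -1*40264 = -40264)
z(E, W) = -W*(1 + E)/8 (z(E, W) = -(E + 1)*W/8 = -(1 + E)*W/8 = -W*(1 + E)/8)
1/(z(186, 239) + x) = 1/(-⅛*239*(1 + 186) - 40264) = 1/(-⅛*239*187 - 40264) = 1/(-44693/8 - 40264) = 1/(-366805/8) = -8/366805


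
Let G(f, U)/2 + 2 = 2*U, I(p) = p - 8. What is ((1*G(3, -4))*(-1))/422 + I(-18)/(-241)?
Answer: 7896/50851 ≈ 0.15528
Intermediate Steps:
I(p) = -8 + p
G(f, U) = -4 + 4*U (G(f, U) = -4 + 2*(2*U) = -4 + 4*U)
((1*G(3, -4))*(-1))/422 + I(-18)/(-241) = ((1*(-4 + 4*(-4)))*(-1))/422 + (-8 - 18)/(-241) = ((1*(-4 - 16))*(-1))*(1/422) - 26*(-1/241) = ((1*(-20))*(-1))*(1/422) + 26/241 = -20*(-1)*(1/422) + 26/241 = 20*(1/422) + 26/241 = 10/211 + 26/241 = 7896/50851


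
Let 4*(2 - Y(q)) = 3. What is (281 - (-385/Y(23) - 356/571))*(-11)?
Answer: -3703425/571 ≈ -6485.9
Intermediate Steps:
Y(q) = 5/4 (Y(q) = 2 - ¼*3 = 2 - ¾ = 5/4)
(281 - (-385/Y(23) - 356/571))*(-11) = (281 - (-385/5/4 - 356/571))*(-11) = (281 - (-385*⅘ - 356*1/571))*(-11) = (281 - (-308 - 356/571))*(-11) = (281 - 1*(-176224/571))*(-11) = (281 + 176224/571)*(-11) = (336675/571)*(-11) = -3703425/571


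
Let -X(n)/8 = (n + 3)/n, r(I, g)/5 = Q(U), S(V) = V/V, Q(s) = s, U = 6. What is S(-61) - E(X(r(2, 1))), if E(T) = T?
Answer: 49/5 ≈ 9.8000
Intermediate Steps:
S(V) = 1
r(I, g) = 30 (r(I, g) = 5*6 = 30)
X(n) = -8*(3 + n)/n (X(n) = -8*(n + 3)/n = -8*(3 + n)/n)
S(-61) - E(X(r(2, 1))) = 1 - (-8 - 24/30) = 1 - (-8 - 24*1/30) = 1 - (-8 - ⅘) = 1 - 1*(-44/5) = 1 + 44/5 = 49/5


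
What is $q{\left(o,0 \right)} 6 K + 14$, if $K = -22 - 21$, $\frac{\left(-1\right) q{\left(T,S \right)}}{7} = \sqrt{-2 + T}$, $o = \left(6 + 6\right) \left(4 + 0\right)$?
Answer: $14 + 1806 \sqrt{46} \approx 12263.0$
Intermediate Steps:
$o = 48$ ($o = 12 \cdot 4 = 48$)
$q{\left(T,S \right)} = - 7 \sqrt{-2 + T}$
$K = -43$ ($K = -22 - 21 = -43$)
$q{\left(o,0 \right)} 6 K + 14 = - 7 \sqrt{-2 + 48} \cdot 6 \left(-43\right) + 14 = - 7 \sqrt{46} \cdot 6 \left(-43\right) + 14 = - 42 \sqrt{46} \left(-43\right) + 14 = 1806 \sqrt{46} + 14 = 14 + 1806 \sqrt{46}$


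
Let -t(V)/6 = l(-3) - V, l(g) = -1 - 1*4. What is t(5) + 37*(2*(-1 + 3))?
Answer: 208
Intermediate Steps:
l(g) = -5 (l(g) = -1 - 4 = -5)
t(V) = 30 + 6*V (t(V) = -6*(-5 - V) = 30 + 6*V)
t(5) + 37*(2*(-1 + 3)) = (30 + 6*5) + 37*(2*(-1 + 3)) = (30 + 30) + 37*(2*2) = 60 + 37*4 = 60 + 148 = 208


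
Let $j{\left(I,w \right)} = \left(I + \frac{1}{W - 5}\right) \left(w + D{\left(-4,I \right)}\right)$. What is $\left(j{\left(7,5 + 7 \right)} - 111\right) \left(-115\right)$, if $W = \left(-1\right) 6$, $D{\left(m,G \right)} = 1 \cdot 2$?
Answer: $\frac{18055}{11} \approx 1641.4$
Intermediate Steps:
$D{\left(m,G \right)} = 2$
$W = -6$
$j{\left(I,w \right)} = \left(2 + w\right) \left(- \frac{1}{11} + I\right)$ ($j{\left(I,w \right)} = \left(I + \frac{1}{-6 - 5}\right) \left(w + 2\right) = \left(I + \frac{1}{-11}\right) \left(2 + w\right) = \left(I - \frac{1}{11}\right) \left(2 + w\right) = \left(- \frac{1}{11} + I\right) \left(2 + w\right) = \left(2 + w\right) \left(- \frac{1}{11} + I\right)$)
$\left(j{\left(7,5 + 7 \right)} - 111\right) \left(-115\right) = \left(\left(- \frac{2}{11} + 2 \cdot 7 - \frac{5 + 7}{11} + 7 \left(5 + 7\right)\right) - 111\right) \left(-115\right) = \left(\left(- \frac{2}{11} + 14 - \frac{12}{11} + 7 \cdot 12\right) - 111\right) \left(-115\right) = \left(\left(- \frac{2}{11} + 14 - \frac{12}{11} + 84\right) - 111\right) \left(-115\right) = \left(\frac{1064}{11} - 111\right) \left(-115\right) = \left(- \frac{157}{11}\right) \left(-115\right) = \frac{18055}{11}$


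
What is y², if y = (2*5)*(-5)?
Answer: 2500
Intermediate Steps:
y = -50 (y = 10*(-5) = -50)
y² = (-50)² = 2500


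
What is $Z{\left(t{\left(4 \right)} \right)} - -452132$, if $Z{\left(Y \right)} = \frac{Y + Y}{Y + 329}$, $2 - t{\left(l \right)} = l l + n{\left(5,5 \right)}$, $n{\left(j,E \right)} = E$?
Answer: $\frac{70080441}{155} \approx 4.5213 \cdot 10^{5}$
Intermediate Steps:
$t{\left(l \right)} = -3 - l^{2}$ ($t{\left(l \right)} = 2 - \left(l l + 5\right) = 2 - \left(l^{2} + 5\right) = 2 - \left(5 + l^{2}\right) = -3 - l^{2}$)
$Z{\left(Y \right)} = \frac{2 Y}{329 + Y}$
$Z{\left(t{\left(4 \right)} \right)} - -452132 = \frac{2 \left(-3 - 4^{2}\right)}{329 - 19} - -452132 = \frac{2 \left(-3 - 16\right)}{329 - 19} + 452132 = 2 \left(-19\right) \frac{1}{329 - 19} + 452132 = 2 \left(-19\right) \frac{1}{310} + 452132 = - \frac{19}{155} + 452132 = \frac{70080441}{155}$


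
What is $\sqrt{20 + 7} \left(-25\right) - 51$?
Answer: $-51 - 75 \sqrt{3} \approx -180.9$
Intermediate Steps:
$\sqrt{20 + 7} \left(-25\right) - 51 = \sqrt{27} \left(-25\right) - 51 = 3 \sqrt{3} \left(-25\right) - 51 = - 75 \sqrt{3} - 51 = -51 - 75 \sqrt{3}$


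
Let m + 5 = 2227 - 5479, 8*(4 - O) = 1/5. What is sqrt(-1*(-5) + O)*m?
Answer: -3257*sqrt(3590)/20 ≈ -9757.4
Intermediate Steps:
O = 159/40 (O = 4 - 1/8/5 = 4 - 1/8*1/5 = 4 - 1/40 = 159/40 ≈ 3.9750)
m = -3257 (m = -5 + (2227 - 5479) = -5 - 3252 = -3257)
sqrt(-1*(-5) + O)*m = sqrt(-1*(-5) + 159/40)*(-3257) = sqrt(5 + 159/40)*(-3257) = sqrt(359/40)*(-3257) = (sqrt(3590)/20)*(-3257) = -3257*sqrt(3590)/20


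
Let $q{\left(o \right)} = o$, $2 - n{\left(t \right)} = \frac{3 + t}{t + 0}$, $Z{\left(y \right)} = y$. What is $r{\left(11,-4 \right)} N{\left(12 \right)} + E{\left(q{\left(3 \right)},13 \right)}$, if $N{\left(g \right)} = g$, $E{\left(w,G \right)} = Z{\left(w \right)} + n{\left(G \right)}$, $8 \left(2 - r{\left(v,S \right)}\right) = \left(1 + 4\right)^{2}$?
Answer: $- \frac{253}{26} \approx -9.7308$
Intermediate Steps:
$r{\left(v,S \right)} = - \frac{9}{8}$ ($r{\left(v,S \right)} = 2 - \frac{\left(1 + 4\right)^{2}}{8} = 2 - \frac{5^{2}}{8} = 2 - \frac{25}{8} = - \frac{9}{8}$)
$n{\left(t \right)} = 2 - \frac{3 + t}{t}$ ($n{\left(t \right)} = 2 - \frac{3 + t}{t + 0} = 2 - \frac{3 + t}{t}$)
$E{\left(w,G \right)} = w + \frac{-3 + G}{G}$
$r{\left(11,-4 \right)} N{\left(12 \right)} + E{\left(q{\left(3 \right)},13 \right)} = \left(- \frac{9}{8}\right) 12 + \left(1 + 3 - \frac{3}{13}\right) = - \frac{27}{2} + \left(1 + 3 - \frac{3}{13}\right) = - \frac{27}{2} + \frac{49}{13} = - \frac{253}{26}$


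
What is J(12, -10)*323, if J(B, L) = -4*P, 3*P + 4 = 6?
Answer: -2584/3 ≈ -861.33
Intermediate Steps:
P = ⅔ (P = -4/3 + (⅓)*6 = -4/3 + 2 = ⅔ ≈ 0.66667)
J(B, L) = -8/3 (J(B, L) = -4*⅔ = -8/3)
J(12, -10)*323 = -8/3*323 = -2584/3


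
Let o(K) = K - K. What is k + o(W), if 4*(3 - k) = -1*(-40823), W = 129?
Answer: -40811/4 ≈ -10203.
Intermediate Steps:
o(K) = 0
k = -40811/4 (k = 3 - (-1)*(-40823)/4 = 3 - ¼*40823 = 3 - 40823/4 = -40811/4 ≈ -10203.)
k + o(W) = -40811/4 + 0 = -40811/4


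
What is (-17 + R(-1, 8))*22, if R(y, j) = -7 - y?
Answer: -506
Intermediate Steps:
(-17 + R(-1, 8))*22 = (-17 + (-7 - 1*(-1)))*22 = (-17 + (-7 + 1))*22 = (-17 - 6)*22 = -23*22 = -506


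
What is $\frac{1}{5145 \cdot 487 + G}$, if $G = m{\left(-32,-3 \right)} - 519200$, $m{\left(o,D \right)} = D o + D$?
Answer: $\frac{1}{1986508} \approx 5.034 \cdot 10^{-7}$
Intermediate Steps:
$m{\left(o,D \right)} = D + D o$
$G = -519107$ ($G = - 3 \left(1 - 32\right) - 519200 = \left(-3\right) \left(-31\right) - 519200 = 93 - 519200 = -519107$)
$\frac{1}{5145 \cdot 487 + G} = \frac{1}{5145 \cdot 487 - 519107} = \frac{1}{2505615 - 519107} = \frac{1}{1986508}$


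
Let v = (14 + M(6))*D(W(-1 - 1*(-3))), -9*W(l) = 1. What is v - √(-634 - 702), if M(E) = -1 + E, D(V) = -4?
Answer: -76 - 2*I*√334 ≈ -76.0 - 36.551*I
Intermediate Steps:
W(l) = -⅑ (W(l) = -⅑*1 = -⅑)
v = -76 (v = (14 + (-1 + 6))*(-4) = (14 + 5)*(-4) = 19*(-4) = -76)
v - √(-634 - 702) = -76 - √(-634 - 702) = -76 - √(-1336) = -76 - 2*I*√334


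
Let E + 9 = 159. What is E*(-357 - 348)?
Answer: -105750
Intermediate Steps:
E = 150 (E = -9 + 159 = 150)
E*(-357 - 348) = 150*(-357 - 348) = 150*(-705) = -105750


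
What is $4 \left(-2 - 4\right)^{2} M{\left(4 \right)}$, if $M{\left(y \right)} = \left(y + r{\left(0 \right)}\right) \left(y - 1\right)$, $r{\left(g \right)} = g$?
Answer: $1728$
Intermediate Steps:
$M{\left(y \right)} = y \left(-1 + y\right)$ ($M{\left(y \right)} = \left(y + 0\right) \left(y - 1\right) = y \left(-1 + y\right)$)
$4 \left(-2 - 4\right)^{2} M{\left(4 \right)} = 4 \left(-2 - 4\right)^{2} \cdot 4 \left(-1 + 4\right) = 4 \left(-6\right)^{2} \cdot 4 \cdot 3 = 4 \cdot 36 \cdot 12 = 144 \cdot 12 = 1728$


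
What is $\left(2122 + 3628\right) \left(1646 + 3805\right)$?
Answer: $31343250$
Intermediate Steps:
$\left(2122 + 3628\right) \left(1646 + 3805\right) = 5750 \cdot 5451 = 31343250$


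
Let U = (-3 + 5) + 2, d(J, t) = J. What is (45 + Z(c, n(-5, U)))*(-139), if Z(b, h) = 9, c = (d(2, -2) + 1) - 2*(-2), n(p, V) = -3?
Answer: -7506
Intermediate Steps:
U = 4 (U = 2 + 2 = 4)
c = 7 (c = (2 + 1) - 2*(-2) = 3 + 4 = 7)
(45 + Z(c, n(-5, U)))*(-139) = (45 + 9)*(-139) = 54*(-139) = -7506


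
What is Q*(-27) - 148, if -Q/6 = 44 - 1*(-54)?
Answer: 15728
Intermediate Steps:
Q = -588 (Q = -6*(44 - 1*(-54)) = -6*(44 + 54) = -6*98 = -588)
Q*(-27) - 148 = -588*(-27) - 148 = 15876 - 148 = 15728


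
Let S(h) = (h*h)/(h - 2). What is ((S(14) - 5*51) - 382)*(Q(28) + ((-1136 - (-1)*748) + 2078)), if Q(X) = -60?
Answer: -3035060/3 ≈ -1.0117e+6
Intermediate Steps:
S(h) = h**2/(-2 + h)
((S(14) - 5*51) - 382)*(Q(28) + ((-1136 - (-1)*748) + 2078)) = ((14**2/(-2 + 14) - 5*51) - 382)*(-60 + ((-1136 - (-1)*748) + 2078)) = ((196/12 - 255) - 382)*(-60 + ((-1136 - 1*(-748)) + 2078)) = ((196*(1/12) - 255) - 382)*(-60 + ((-1136 + 748) + 2078)) = ((49/3 - 255) - 382)*(-60 + (-388 + 2078)) = (-716/3 - 382)*(-60 + 1690) = -1862/3*1630 = -3035060/3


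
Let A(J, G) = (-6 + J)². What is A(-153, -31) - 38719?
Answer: -13438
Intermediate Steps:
A(-153, -31) - 38719 = (-6 - 153)² - 38719 = (-159)² - 38719 = 25281 - 38719 = -13438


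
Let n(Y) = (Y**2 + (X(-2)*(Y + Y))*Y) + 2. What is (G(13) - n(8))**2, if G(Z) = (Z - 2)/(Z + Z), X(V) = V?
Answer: 24512401/676 ≈ 36261.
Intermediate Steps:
G(Z) = (-2 + Z)/(2*Z) (G(Z) = (-2 + Z)/((2*Z)) = (-2 + Z)*(1/(2*Z)) = (-2 + Z)/(2*Z))
n(Y) = 2 - 3*Y**2 (n(Y) = (Y**2 + (-2*(Y + Y))*Y) + 2 = (Y**2 + (-4*Y)*Y) + 2 = (Y**2 - 4*Y**2) + 2 = -3*Y**2 + 2 = 2 - 3*Y**2)
(G(13) - n(8))**2 = ((1/2)*(-2 + 13)/13 - (2 - 3*8**2))**2 = ((1/2)*(1/13)*11 - (2 - 3*64))**2 = (11/26 - (2 - 192))**2 = (11/26 - 1*(-190))**2 = (11/26 + 190)**2 = (4951/26)**2 = 24512401/676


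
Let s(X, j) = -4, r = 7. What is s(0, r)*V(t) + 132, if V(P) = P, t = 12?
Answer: 84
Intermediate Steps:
s(0, r)*V(t) + 132 = -4*12 + 132 = -48 + 132 = 84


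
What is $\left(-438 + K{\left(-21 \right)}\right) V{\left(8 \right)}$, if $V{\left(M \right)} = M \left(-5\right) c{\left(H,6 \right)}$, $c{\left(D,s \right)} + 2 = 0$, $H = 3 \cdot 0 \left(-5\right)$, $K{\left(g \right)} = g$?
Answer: $-36720$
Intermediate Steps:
$H = 0$ ($H = 0 \left(-5\right) = 0$)
$c{\left(D,s \right)} = -2$ ($c{\left(D,s \right)} = -2 + 0 = -2$)
$V{\left(M \right)} = 10 M$ ($V{\left(M \right)} = M \left(-5\right) \left(-2\right) = - 5 M \left(-2\right) = 10 M$)
$\left(-438 + K{\left(-21 \right)}\right) V{\left(8 \right)} = \left(-438 - 21\right) 10 \cdot 8 = \left(-459\right) 80 = -36720$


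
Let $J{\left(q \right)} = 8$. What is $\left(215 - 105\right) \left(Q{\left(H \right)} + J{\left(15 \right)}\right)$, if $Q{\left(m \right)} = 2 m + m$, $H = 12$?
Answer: $4840$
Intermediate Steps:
$Q{\left(m \right)} = 3 m$
$\left(215 - 105\right) \left(Q{\left(H \right)} + J{\left(15 \right)}\right) = \left(215 - 105\right) \left(3 \cdot 12 + 8\right) = \left(215 - 105\right) \left(36 + 8\right) = 110 \cdot 44 = 4840$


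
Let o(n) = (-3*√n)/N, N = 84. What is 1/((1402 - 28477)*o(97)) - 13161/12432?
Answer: -4387/4144 + 28*√97/2626275 ≈ -1.0585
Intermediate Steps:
o(n) = -√n/28 (o(n) = -3*√n/84 = -3*√n*(1/84) = -√n/28)
1/((1402 - 28477)*o(97)) - 13161/12432 = 1/((1402 - 28477)*((-√97/28))) - 13161/12432 = (-28*√97/97)/(-27075) - 13161*1/12432 = -(-28)*√97/2626275 - 4387/4144 = 28*√97/2626275 - 4387/4144 = -4387/4144 + 28*√97/2626275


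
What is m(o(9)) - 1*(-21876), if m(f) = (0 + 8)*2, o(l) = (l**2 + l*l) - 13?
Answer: 21892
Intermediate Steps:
o(l) = -13 + 2*l**2 (o(l) = (l**2 + l**2) - 13 = 2*l**2 - 13 = -13 + 2*l**2)
m(f) = 16 (m(f) = 8*2 = 16)
m(o(9)) - 1*(-21876) = 16 - 1*(-21876) = 16 + 21876 = 21892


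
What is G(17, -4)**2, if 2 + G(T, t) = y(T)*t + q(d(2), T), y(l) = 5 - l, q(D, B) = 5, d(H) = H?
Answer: 2601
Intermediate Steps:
G(T, t) = 3 + t*(5 - T) (G(T, t) = -2 + ((5 - T)*t + 5) = -2 + (t*(5 - T) + 5) = -2 + (5 + t*(5 - T)) = 3 + t*(5 - T))
G(17, -4)**2 = (3 - 1*(-4)*(-5 + 17))**2 = (3 - 1*(-4)*12)**2 = (3 + 48)**2 = 51**2 = 2601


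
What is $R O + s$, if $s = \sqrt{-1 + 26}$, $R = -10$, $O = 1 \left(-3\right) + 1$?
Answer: $25$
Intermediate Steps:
$O = -2$ ($O = -3 + 1 = -2$)
$s = 5$ ($s = \sqrt{25} = 5$)
$R O + s = \left(-10\right) \left(-2\right) + 5 = 20 + 5 = 25$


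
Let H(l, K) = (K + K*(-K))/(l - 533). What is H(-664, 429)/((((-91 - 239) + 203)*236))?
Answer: -15301/2989707 ≈ -0.0051179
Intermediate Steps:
H(l, K) = (K - K**2)/(-533 + l)
H(-664, 429)/((((-91 - 239) + 203)*236)) = (429*(1 - 1*429)/(-533 - 664))/((((-91 - 239) + 203)*236)) = (429*(1 - 429)/(-1197))/(((-330 + 203)*236)) = (429*(-1/1197)*(-428))/((-127*236)) = (61204/399)/(-29972) = (61204/399)*(-1/29972) = -15301/2989707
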